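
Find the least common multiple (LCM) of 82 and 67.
5494

First find GCD(82, 67) using the Euclidean algorithm:
82 = 1 × 67 + 15
67 = 4 × 15 + 7
15 = 2 × 7 + 1
7 = 7 × 1 + 0
GCD(82, 67) = 1

LCM formula: LCM(a, b) = (a × b) / GCD(a, b)
LCM(82, 67) = (82 × 67) / 1
LCM(82, 67) = 5494 / 1
LCM(82, 67) = 5494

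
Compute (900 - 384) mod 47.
46

(900 - 384) = 516
516 mod 47 = 46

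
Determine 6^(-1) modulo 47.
6^(-1) ≡ 8 (mod 47). Verification: 6 × 8 = 48 ≡ 1 (mod 47)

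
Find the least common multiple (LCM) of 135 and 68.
9180

First find GCD(135, 68) using the Euclidean algorithm:
135 = 1 × 68 + 67
68 = 1 × 67 + 1
67 = 67 × 1 + 0
GCD(135, 68) = 1

LCM formula: LCM(a, b) = (a × b) / GCD(a, b)
LCM(135, 68) = (135 × 68) / 1
LCM(135, 68) = 9180 / 1
LCM(135, 68) = 9180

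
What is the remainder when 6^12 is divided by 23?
Using repeated squaring. 12 = 8 + 4 (binary 1100). Repeated squaring mod 23: 6^1 ≡ 6; 6^2 ≡ 6² = 36 ≡ 13; 6^4 ≡ 13² = 169 ≡ 8; 6^8 ≡ 8² = 64 ≡ 18. Multiply: 6^12 = 6^8 × 6^4 ≡ 18 × 8 (mod 23): 18 × 8 = 144 ≡ 6. So 6^12 ≡ 6 (mod 23).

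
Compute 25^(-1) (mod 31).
25^(-1) ≡ 5 (mod 31). Verification: 25 × 5 = 125 ≡ 1 (mod 31)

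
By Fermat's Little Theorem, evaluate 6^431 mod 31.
By Fermat: 6^{30} ≡ 1 (mod 31). 431 ≡ 11 (mod 30). So 6^{431} ≡ 6^{11} ≡ 26 (mod 31)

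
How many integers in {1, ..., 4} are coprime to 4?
2

Prime factorization: 4 = 2^2
Using the formula φ(n) = n × Π(1 - 1/p) for each prime factor p:
φ(4) = 4 × (1 - 1/2)
φ(4) = 2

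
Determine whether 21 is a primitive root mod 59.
p - 1 = 58 has prime divisors 2, 29. Check 21^(58/q) mod 59 for each: 21^(58/2) = 21^29 ≡ 1, 21^(58/29) = 21^2 ≡ 28 (mod 59). Since 21^29 ≡ 1 (mod 59), the order of 21 divides 29 (in fact the order is 29) ≠ 58, so it is not a primitive root.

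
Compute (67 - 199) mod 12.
0

(67 - 199) = -132
-132 mod 12 = 0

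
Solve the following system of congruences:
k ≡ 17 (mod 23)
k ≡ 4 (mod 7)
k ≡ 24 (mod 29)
1880

Using the Chinese Remainder Theorem:
M = product of moduli = 4669
For equation 1: M_1 = 203, 203 ≡ 19 (mod 23), inverse of 203 mod 23 is 17 (check: 19 × 17 = 323 ≡ 1 (mod 23))
For equation 2: M_2 = 667, 667 ≡ 2 (mod 7), inverse of 667 mod 7 is 4 (check: 2 × 4 = 8 ≡ 1 (mod 7))
For equation 3: M_3 = 161, 161 ≡ 16 (mod 29), inverse of 161 mod 29 is 20 (check: 16 × 20 = 320 ≡ 1 (mod 29))
Combine: k ≡ Σ r_i×M_i×(M_i⁻¹ mod m_i) = 17×203×17 + 4×667×4 + 24×161×20 = 58667 + 10672 + 77280 = 146619
146619 mod 4669 = 1880
k ≡ 1880 (mod 4669)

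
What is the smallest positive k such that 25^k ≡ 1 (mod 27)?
Powers of 25 mod 27: 25^1≡25, 25^2≡4, 25^3≡19, 25^4≡16, 25^5≡22, 25^6≡10, 25^7≡7, 25^8≡13, 25^9≡1. Order = 9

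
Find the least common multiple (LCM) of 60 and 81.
1620

First find GCD(60, 81) using the Euclidean algorithm:
60 = 0 × 81 + 60
81 = 1 × 60 + 21
60 = 2 × 21 + 18
21 = 1 × 18 + 3
18 = 6 × 3 + 0
GCD(60, 81) = 3

LCM formula: LCM(a, b) = (a × b) / GCD(a, b)
LCM(60, 81) = (60 × 81) / 3
LCM(60, 81) = 4860 / 3
LCM(60, 81) = 1620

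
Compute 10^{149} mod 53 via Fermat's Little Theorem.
49

By Fermat's Little Theorem, a^(p-1) ≡ 1 (mod p) for prime p and gcd(a, p) = 1
Here p = 53, so 10^52 ≡ 1 (mod 53)
We can reduce the exponent: 149 mod 52 = 45
So 10^149 ≡ 10^45 (mod 53)
Computing: 10^45 mod 53 = 49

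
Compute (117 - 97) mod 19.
1

(117 - 97) = 20
20 mod 19 = 1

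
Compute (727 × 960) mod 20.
0

(727 × 960) = 697920
697920 mod 20 = 0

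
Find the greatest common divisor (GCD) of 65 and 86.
1

Using the Euclidean algorithm:
65 = 0 × 86 + 65
86 = 1 × 65 + 21
65 = 3 × 21 + 2
21 = 10 × 2 + 1
2 = 2 × 1 + 0

GCD(65, 86) = 1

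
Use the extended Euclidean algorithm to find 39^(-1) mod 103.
Extended GCD: 39(37) + 103(-14) = 1. So 39^(-1) ≡ 37 ≡ 37 (mod 103). Verify: 39 × 37 = 1443 ≡ 1 (mod 103)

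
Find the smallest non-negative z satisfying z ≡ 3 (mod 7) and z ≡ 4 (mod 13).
M = 7 × 13 = 91. M₁ = 13, y₁ ≡ 6 (mod 7). M₂ = 7, y₂ ≡ 2 (mod 13). z = 3×13×6 + 4×7×2 ≡ 17 (mod 91)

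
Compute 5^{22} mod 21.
16

Using successive squaring:
Binary expansion of 22: 10110
Powers of 5 mod 21 (each is the square of the previous):
  5^1 ≡ 5 (mod 21)
  5^2 ≡ 5² = 25 ≡ 4 (mod 21)
  5^4 ≡ 4² = 16 ≡ 16 (mod 21)
  5^8 ≡ 16² = 256 ≡ 4 (mod 21)
  5^16 ≡ 4² = 16 ≡ 16 (mod 21)
22 = 16 + 4 + 2, so 5^22 = 5^16 × 5^4 × 5^2 ≡ 16 × 16 × 4 (mod 21)
Multiplying step by step:
  16 × 16 = 256 ≡ 4 (mod 21)
  4 × 4 = 16 ≡ 16 (mod 21)
Result: 5^22 ≡ 16 (mod 21)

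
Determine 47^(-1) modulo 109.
47^(-1) ≡ 58 (mod 109). Verification: 47 × 58 = 2726 ≡ 1 (mod 109)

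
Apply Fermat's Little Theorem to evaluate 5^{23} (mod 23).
5

By Fermat's Little Theorem, a^(p-1) ≡ 1 (mod p) for prime p and gcd(a, p) = 1
Here p = 23, so 5^22 ≡ 1 (mod 23)
We can reduce the exponent: 23 mod 22 = 1
So 5^23 ≡ 5^1 (mod 23)
Computing: 5^1 mod 23 = 5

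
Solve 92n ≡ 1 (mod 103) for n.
92^(-1) ≡ 28 (mod 103). Verification: 92 × 28 = 2576 ≡ 1 (mod 103)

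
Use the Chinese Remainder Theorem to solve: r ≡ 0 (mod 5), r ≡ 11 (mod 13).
M = 5 × 13 = 65. M₁ = 13, y₁ ≡ 2 (mod 5). M₂ = 5, y₂ ≡ 8 (mod 13). r = 0×13×2 + 11×5×8 ≡ 50 (mod 65)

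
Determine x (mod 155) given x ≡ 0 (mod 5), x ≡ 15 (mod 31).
15

Using the Chinese Remainder Theorem:
M = product of moduli = 155
For equation 1: M_1 = 31, 31 ≡ 1 (mod 5), inverse of 31 mod 5 is 1 (check: 1 × 1 = 1 ≡ 1 (mod 5))
For equation 2: M_2 = 5, 5 ≡ 5 (mod 31), inverse of 5 mod 31 is 25 (check: 5 × 25 = 125 ≡ 1 (mod 31))
Combine: x ≡ Σ r_i×M_i×(M_i⁻¹ mod m_i) = 0×31×1 + 15×5×25 = 0 + 1875 = 1875
1875 mod 155 = 15
x ≡ 15 (mod 155)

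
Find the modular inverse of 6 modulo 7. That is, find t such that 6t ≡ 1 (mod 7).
6

Using Extended Euclidean Algorithm:
gcd(6, 7) = 1
Bezout coefficients: 6 × -1 + 7 × 1 = 1
So 6 × -1 ≡ 1 (mod 7)
The inverse is -1 mod 7 = 6
Verification: 6 × 6 = 36 = 5 × 7 + 1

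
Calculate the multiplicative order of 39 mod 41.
Powers of 39 mod 41: 39^1≡39, 39^2≡4, 39^3≡33, 39^4≡16, 39^5≡9, 39^6≡23, 39^7≡36, 39^8≡10, 39^9≡21, 39^10≡40, 39^11≡2, 39^12≡37, 39^13≡8, 39^14≡25, 39^15≡32, 39^16≡18, 39^17≡5, 39^18≡31, 39^19≡20, 39^20≡1. Order = 20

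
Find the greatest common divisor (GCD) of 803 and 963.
1

Using the Euclidean algorithm:
803 = 0 × 963 + 803
963 = 1 × 803 + 160
803 = 5 × 160 + 3
160 = 53 × 3 + 1
3 = 3 × 1 + 0

GCD(803, 963) = 1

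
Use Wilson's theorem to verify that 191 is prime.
(190)! mod 191 = 190. Since this equals -1 (mod 191), Wilson confirms 191 is prime.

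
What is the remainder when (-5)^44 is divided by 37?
Using Fermat: (-5)^{36} ≡ 1 (mod 37). 44 ≡ 8 (mod 36). So (-5)^{44} ≡ (-5)^{8} ≡ 16 (mod 37)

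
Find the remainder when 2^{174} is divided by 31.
By Fermat: 2^{30} ≡ 1 (mod 31). 174 = 5×30 + 24. So 2^{174} ≡ 2^{24} ≡ 16 (mod 31)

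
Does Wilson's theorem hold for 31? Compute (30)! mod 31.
(30)! mod 31 = 30. Since this equals -1 (mod 31), Wilson confirms 31 is prime.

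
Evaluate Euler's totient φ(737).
660

Prime factorization: 737 = 11 × 67
Using the formula φ(n) = n × Π(1 - 1/p) for each prime factor p:
φ(737) = 737 × (1 - 1/11) × (1 - 1/67)
φ(737) = 660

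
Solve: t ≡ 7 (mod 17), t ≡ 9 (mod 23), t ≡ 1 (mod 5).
M = 17 × 23 × 5 = 1955. M₁ = 115, y₁ ≡ 4 (mod 17). M₂ = 85, y₂ ≡ 13 (mod 23). M₃ = 391, y₃ ≡ 1 (mod 5). t = 7×115×4 + 9×85×13 + 1×391×1 ≡ 1826 (mod 1955)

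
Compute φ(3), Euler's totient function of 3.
2

Prime factorization: 3 = 3
Using the formula φ(n) = n × Π(1 - 1/p) for each prime factor p:
φ(3) = 3 × (1 - 1/3)
φ(3) = 2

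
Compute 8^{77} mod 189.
71

Using successive squaring:
Binary expansion of 77: 1001101
Powers of 8 mod 189 (each is the square of the previous):
  8^1 ≡ 8 (mod 189)
  8^2 ≡ 8² = 64 ≡ 64 (mod 189)
  8^4 ≡ 64² = 4096 ≡ 127 (mod 189)
  8^8 ≡ 127² = 16129 ≡ 64 (mod 189)
  8^16 ≡ 64² = 4096 ≡ 127 (mod 189)
  8^32 ≡ 127² = 16129 ≡ 64 (mod 189)
  8^64 ≡ 64² = 4096 ≡ 127 (mod 189)
77 = 64 + 8 + 4 + 1, so 8^77 = 8^64 × 8^8 × 8^4 × 8^1 ≡ 127 × 64 × 127 × 8 (mod 189)
Multiplying step by step:
  127 × 64 = 8128 ≡ 1 (mod 189)
  1 × 127 = 127 ≡ 127 (mod 189)
  127 × 8 = 1016 ≡ 71 (mod 189)
Result: 8^77 ≡ 71 (mod 189)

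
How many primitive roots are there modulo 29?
12

The number of primitive roots modulo p is φ(p-1) = φ(28)
φ(28) = 12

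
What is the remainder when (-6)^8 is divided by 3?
(-6) ≡ 0 (mod 3). 8 = 8 (binary 1000). Repeated squaring mod 3: 0^1 ≡ 0; 0^2 ≡ 0² = 0 ≡ 0; 0^4 ≡ 0² = 0 ≡ 0; 0^8 ≡ 0² = 0 ≡ 0. So (-6)^8 ≡ 0 (mod 3).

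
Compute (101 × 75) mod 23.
8

(101 × 75) = 7575
7575 mod 23 = 8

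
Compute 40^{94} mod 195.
40

Using successive squaring:
Binary expansion of 94: 1011110
Powers of 40 mod 195 (each is the square of the previous):
  40^1 ≡ 40 (mod 195)
  40^2 ≡ 40² = 1600 ≡ 40 (mod 195)
  40^4 ≡ 40² = 1600 ≡ 40 (mod 195)
  40^8 ≡ 40² = 1600 ≡ 40 (mod 195)
  40^16 ≡ 40² = 1600 ≡ 40 (mod 195)
  40^32 ≡ 40² = 1600 ≡ 40 (mod 195)
  40^64 ≡ 40² = 1600 ≡ 40 (mod 195)
94 = 64 + 16 + 8 + 4 + 2, so 40^94 = 40^64 × 40^16 × 40^8 × 40^4 × 40^2 ≡ 40 × 40 × 40 × 40 × 40 (mod 195)
Multiplying step by step:
  40 × 40 = 1600 ≡ 40 (mod 195)
  40 × 40 = 1600 ≡ 40 (mod 195)
  40 × 40 = 1600 ≡ 40 (mod 195)
  40 × 40 = 1600 ≡ 40 (mod 195)
Result: 40^94 ≡ 40 (mod 195)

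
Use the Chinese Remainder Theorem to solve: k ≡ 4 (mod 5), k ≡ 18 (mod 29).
134

Using the Chinese Remainder Theorem:
M = product of moduli = 145
For equation 1: M_1 = 29, 29 ≡ 4 (mod 5), inverse of 29 mod 5 is 4 (check: 4 × 4 = 16 ≡ 1 (mod 5))
For equation 2: M_2 = 5, 5 ≡ 5 (mod 29), inverse of 5 mod 29 is 6 (check: 5 × 6 = 30 ≡ 1 (mod 29))
Combine: k ≡ Σ r_i×M_i×(M_i⁻¹ mod m_i) = 4×29×4 + 18×5×6 = 464 + 540 = 1004
1004 mod 145 = 134
k ≡ 134 (mod 145)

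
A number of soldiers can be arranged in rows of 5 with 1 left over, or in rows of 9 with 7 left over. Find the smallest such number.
M = 5 × 9 = 45. M₁ = 9, y₁ ≡ 4 (mod 5). M₂ = 5, y₂ ≡ 2 (mod 9). n = 1×9×4 + 7×5×2 ≡ 16 (mod 45). The smallest positive such number is 16.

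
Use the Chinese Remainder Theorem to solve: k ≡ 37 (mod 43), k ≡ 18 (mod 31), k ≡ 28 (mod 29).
30739

Using the Chinese Remainder Theorem:
M = product of moduli = 38657
For equation 1: M_1 = 899, 899 ≡ 39 (mod 43), inverse of 899 mod 43 is 32 (check: 39 × 32 = 1248 ≡ 1 (mod 43))
For equation 2: M_2 = 1247, 1247 ≡ 7 (mod 31), inverse of 1247 mod 31 is 9 (check: 7 × 9 = 63 ≡ 1 (mod 31))
For equation 3: M_3 = 1333, 1333 ≡ 28 (mod 29), inverse of 1333 mod 29 is 28 (check: 28 × 28 = 784 ≡ 1 (mod 29))
Combine: k ≡ Σ r_i×M_i×(M_i⁻¹ mod m_i) = 37×899×32 + 18×1247×9 + 28×1333×28 = 1064416 + 202014 + 1045072 = 2311502
2311502 mod 38657 = 30739
k ≡ 30739 (mod 38657)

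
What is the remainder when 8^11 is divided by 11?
Using Fermat: 8^{10} ≡ 1 (mod 11). 11 ≡ 1 (mod 10). So 8^{11} ≡ 8^{1} ≡ 8 (mod 11)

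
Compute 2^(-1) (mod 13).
2^(-1) ≡ 7 (mod 13). Verification: 2 × 7 = 14 ≡ 1 (mod 13)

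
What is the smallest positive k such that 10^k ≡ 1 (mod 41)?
Powers of 10 mod 41: 10^1≡10, 10^2≡18, 10^3≡16, 10^4≡37, 10^5≡1. Order = 5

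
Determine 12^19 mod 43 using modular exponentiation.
Using repeated squaring. 19 = 16 + 2 + 1 (binary 10011). Repeated squaring mod 43: 12^1 ≡ 12; 12^2 ≡ 12² = 144 ≡ 15; 12^4 ≡ 15² = 225 ≡ 10; 12^8 ≡ 10² = 100 ≡ 14; 12^16 ≡ 14² = 196 ≡ 24. Multiply: 12^19 = 12^16 × 12^2 × 12^1 ≡ 24 × 15 × 12 (mod 43): 24 × 15 = 360 ≡ 16; 16 × 12 = 192 ≡ 20. So 12^19 ≡ 20 (mod 43).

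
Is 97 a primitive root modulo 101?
No

To verify, check if 97^(100/q) ≢ 1 (mod 101) for each prime divisor q of 100
Divisors of 100 = 100: [1, 2, 4, 5, 10, 20, 25, 50, 100]
  97^(100/2) = 97^50 ≡ 1 (mod 101)
  97^(100/5) = 97^20 ≡ 36 (mod 101)
Conclusion: 97 is not a primitive root modulo 101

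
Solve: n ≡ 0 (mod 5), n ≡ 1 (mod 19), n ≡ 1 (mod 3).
M = 5 × 19 × 3 = 285. M₁ = 57, y₁ ≡ 3 (mod 5). M₂ = 15, y₂ ≡ 14 (mod 19). M₃ = 95, y₃ ≡ 2 (mod 3). n = 0×57×3 + 1×15×14 + 1×95×2 ≡ 115 (mod 285)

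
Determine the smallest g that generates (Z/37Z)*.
2

A primitive root g modulo p has order p-1 = 36
Prime divisors of 36: [2, 3]
g is a primitive root iff g^(36/q) ≢ 1 (mod 37) for each prime divisor q
Testing small values:
  g = 2: 2^18 ≡ 36, 2^12 ≡ 26 (mod 37) → none is 1, primitive root!
The smallest primitive root is 2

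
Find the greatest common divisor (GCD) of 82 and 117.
1

Using the Euclidean algorithm:
82 = 0 × 117 + 82
117 = 1 × 82 + 35
82 = 2 × 35 + 12
35 = 2 × 12 + 11
12 = 1 × 11 + 1
11 = 11 × 1 + 0

GCD(82, 117) = 1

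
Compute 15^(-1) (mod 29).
15^(-1) ≡ 2 (mod 29). Verification: 15 × 2 = 30 ≡ 1 (mod 29)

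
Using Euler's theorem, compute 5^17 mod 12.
By Euler: 5^{4} ≡ 1 (mod 12) since gcd(5, 12) = 1. 17 = 4×4 + 1. So 5^{17} ≡ 5^{1} ≡ 5 (mod 12)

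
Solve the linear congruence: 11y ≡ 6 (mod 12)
6

Since gcd(11, 12) = 1 divides 6, a solution exists.
Multiply both sides by the inverse of 11 mod 12:
  11^(-1) mod 12 = 11
  x ≡ 11 × 6 ≡ 66 ≡ 6 (mod 12)
Verification: 11 × 6 = 66 = 5 × 12 + 6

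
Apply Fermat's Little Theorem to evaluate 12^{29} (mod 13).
12

By Fermat's Little Theorem, a^(p-1) ≡ 1 (mod p) for prime p and gcd(a, p) = 1
Here p = 13, so 12^12 ≡ 1 (mod 13)
We can reduce the exponent: 29 mod 12 = 5
So 12^29 ≡ 12^5 (mod 13)
Computing: 12^5 mod 13 = 12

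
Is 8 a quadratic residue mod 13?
By Euler's criterion: 8^{6} ≡ 12 (mod 13). Since this equals -1 (≡ 12), 8 is not a QR.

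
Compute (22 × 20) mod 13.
11

(22 × 20) = 440
440 mod 13 = 11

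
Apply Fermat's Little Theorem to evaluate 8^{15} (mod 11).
10

By Fermat's Little Theorem, a^(p-1) ≡ 1 (mod p) for prime p and gcd(a, p) = 1
Here p = 11, so 8^10 ≡ 1 (mod 11)
We can reduce the exponent: 15 mod 10 = 5
So 8^15 ≡ 8^5 (mod 11)
Computing: 8^5 mod 11 = 10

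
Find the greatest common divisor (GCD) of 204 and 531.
3

Using the Euclidean algorithm:
204 = 0 × 531 + 204
531 = 2 × 204 + 123
204 = 1 × 123 + 81
123 = 1 × 81 + 42
81 = 1 × 42 + 39
42 = 1 × 39 + 3
39 = 13 × 3 + 0

GCD(204, 531) = 3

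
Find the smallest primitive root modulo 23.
5

A primitive root g modulo p has order p-1 = 22
Prime divisors of 22: [2, 11]
g is a primitive root iff g^(22/q) ≢ 1 (mod 23) for each prime divisor q
Testing small values:
  g = 2: 2^11 ≡ 1, 2^2 ≡ 4 (mod 23) → 2^11 ≡ 1, not primitive root
  g = 3: 3^11 ≡ 1, 3^2 ≡ 9 (mod 23) → 3^11 ≡ 1, not primitive root
  g = 4: 4^11 ≡ 1, 4^2 ≡ 16 (mod 23) → 4^11 ≡ 1, not primitive root
  g = 5: 5^11 ≡ 22, 5^2 ≡ 2 (mod 23) → none is 1, primitive root!
The smallest primitive root is 5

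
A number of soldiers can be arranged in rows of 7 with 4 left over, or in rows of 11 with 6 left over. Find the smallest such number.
M = 7 × 11 = 77. M₁ = 11, y₁ ≡ 2 (mod 7). M₂ = 7, y₂ ≡ 8 (mod 11). n = 4×11×2 + 6×7×8 ≡ 39 (mod 77). The smallest positive such number is 39.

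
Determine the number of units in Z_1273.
1188

Prime factorization: 1273 = 19 × 67
Using the formula φ(n) = n × Π(1 - 1/p) for each prime factor p:
φ(1273) = 1273 × (1 - 1/19) × (1 - 1/67)
φ(1273) = 1188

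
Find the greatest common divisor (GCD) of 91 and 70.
7

Using the Euclidean algorithm:
91 = 1 × 70 + 21
70 = 3 × 21 + 7
21 = 3 × 7 + 0

GCD(91, 70) = 7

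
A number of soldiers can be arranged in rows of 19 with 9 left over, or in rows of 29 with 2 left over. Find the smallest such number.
M = 19 × 29 = 551. M₁ = 29, y₁ ≡ 2 (mod 19). M₂ = 19, y₂ ≡ 26 (mod 29). n = 9×29×2 + 2×19×26 ≡ 408 (mod 551). The smallest positive such number is 408.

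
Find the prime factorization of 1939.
7 × 277

Divide by primes starting from smallest:
1939 ÷ 7 = 277
277 ÷ 277 = 1

1939 = 7 × 277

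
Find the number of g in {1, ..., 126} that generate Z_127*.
Number of primitive roots mod 127 = φ(126) = 36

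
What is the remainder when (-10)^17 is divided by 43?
Using repeated squaring. (-10) ≡ 33 (mod 43). 17 = 16 + 1 (binary 10001). Repeated squaring mod 43: 33^1 ≡ 33; 33^2 ≡ 33² = 1089 ≡ 14; 33^4 ≡ 14² = 196 ≡ 24; 33^8 ≡ 24² = 576 ≡ 17; 33^16 ≡ 17² = 289 ≡ 31. Multiply: (-10)^17 ≡ 33^16 × 33^1 ≡ 31 × 33 (mod 43): 31 × 33 = 1023 ≡ 34. So (-10)^17 ≡ 34 (mod 43).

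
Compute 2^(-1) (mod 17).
2^(-1) ≡ 9 (mod 17). Verification: 2 × 9 = 18 ≡ 1 (mod 17)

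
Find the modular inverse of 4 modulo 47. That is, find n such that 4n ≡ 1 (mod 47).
12

Using Extended Euclidean Algorithm:
gcd(4, 47) = 1
Bezout coefficients: 4 × 12 + 47 × -1 = 1
So 4 × 12 ≡ 1 (mod 47)
The inverse is 12 mod 47 = 12
Verification: 4 × 12 = 48 = 1 × 47 + 1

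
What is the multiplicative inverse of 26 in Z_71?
41

Using Extended Euclidean Algorithm:
gcd(26, 71) = 1
Bezout coefficients: 26 × -30 + 71 × 11 = 1
So 26 × -30 ≡ 1 (mod 71)
The inverse is -30 mod 71 = 41
Verification: 26 × 41 = 1066 = 15 × 71 + 1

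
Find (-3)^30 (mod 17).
Using Fermat: (-3)^{16} ≡ 1 (mod 17). 30 ≡ 14 (mod 16). So (-3)^{30} ≡ (-3)^{14} ≡ 2 (mod 17)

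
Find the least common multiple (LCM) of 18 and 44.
396

First find GCD(18, 44) using the Euclidean algorithm:
18 = 0 × 44 + 18
44 = 2 × 18 + 8
18 = 2 × 8 + 2
8 = 4 × 2 + 0
GCD(18, 44) = 2

LCM formula: LCM(a, b) = (a × b) / GCD(a, b)
LCM(18, 44) = (18 × 44) / 2
LCM(18, 44) = 792 / 2
LCM(18, 44) = 396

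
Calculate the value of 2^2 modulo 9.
2 = 2 (binary 10). Repeated squaring mod 9: 2^1 ≡ 2; 2^2 ≡ 2² = 4 ≡ 4. So 2^2 ≡ 4 (mod 9).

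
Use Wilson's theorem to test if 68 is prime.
(67)! mod 68 = 0. Since 0 ≢ -1 (mod 68), 68 is not prime.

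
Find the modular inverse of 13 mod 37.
13^(-1) ≡ 20 (mod 37). Verification: 13 × 20 = 260 ≡ 1 (mod 37)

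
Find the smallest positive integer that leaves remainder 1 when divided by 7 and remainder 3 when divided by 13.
M = 7 × 13 = 91. M₁ = 13, y₁ ≡ 6 (mod 7). M₂ = 7, y₂ ≡ 2 (mod 13). m = 1×13×6 + 3×7×2 ≡ 29 (mod 91). The smallest positive such number is 29.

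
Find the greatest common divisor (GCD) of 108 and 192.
12

Using the Euclidean algorithm:
108 = 0 × 192 + 108
192 = 1 × 108 + 84
108 = 1 × 84 + 24
84 = 3 × 24 + 12
24 = 2 × 12 + 0

GCD(108, 192) = 12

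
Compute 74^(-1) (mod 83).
74^(-1) ≡ 46 (mod 83). Verification: 74 × 46 = 3404 ≡ 1 (mod 83)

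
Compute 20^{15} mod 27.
17

Using successive squaring:
Binary expansion of 15: 1111
Powers of 20 mod 27 (each is the square of the previous):
  20^1 ≡ 20 (mod 27)
  20^2 ≡ 20² = 400 ≡ 22 (mod 27)
  20^4 ≡ 22² = 484 ≡ 25 (mod 27)
  20^8 ≡ 25² = 625 ≡ 4 (mod 27)
15 = 8 + 4 + 2 + 1, so 20^15 = 20^8 × 20^4 × 20^2 × 20^1 ≡ 4 × 25 × 22 × 20 (mod 27)
Multiplying step by step:
  4 × 25 = 100 ≡ 19 (mod 27)
  19 × 22 = 418 ≡ 13 (mod 27)
  13 × 20 = 260 ≡ 17 (mod 27)
Result: 20^15 ≡ 17 (mod 27)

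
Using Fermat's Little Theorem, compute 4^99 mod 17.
By Fermat: 4^{16} ≡ 1 (mod 17). 99 = 6×16 + 3. So 4^{99} ≡ 4^{3} ≡ 13 (mod 17)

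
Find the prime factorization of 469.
7 × 67

Divide by primes starting from smallest:
469 ÷ 7 = 67
67 ÷ 67 = 1

469 = 7 × 67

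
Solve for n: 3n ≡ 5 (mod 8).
7

Since gcd(3, 8) = 1 divides 5, a solution exists.
Multiply both sides by the inverse of 3 mod 8:
  3^(-1) mod 8 = 3
  x ≡ 3 × 5 ≡ 15 ≡ 7 (mod 8)
Verification: 3 × 7 = 21 = 2 × 8 + 5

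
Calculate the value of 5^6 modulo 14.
6 = 4 + 2 (binary 110). Repeated squaring mod 14: 5^1 ≡ 5; 5^2 ≡ 5² = 25 ≡ 11; 5^4 ≡ 11² = 121 ≡ 9. Multiply: 5^6 = 5^4 × 5^2 ≡ 9 × 11 (mod 14): 9 × 11 = 99 ≡ 1. So 5^6 ≡ 1 (mod 14).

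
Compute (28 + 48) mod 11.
10

(28 + 48) = 76
76 mod 11 = 10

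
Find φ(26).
12

Prime factorization: 26 = 2 × 13
Using the formula φ(n) = n × Π(1 - 1/p) for each prime factor p:
φ(26) = 26 × (1 - 1/2) × (1 - 1/13)
φ(26) = 12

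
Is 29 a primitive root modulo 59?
No

To verify, check if 29^(58/q) ≢ 1 (mod 59) for each prime divisor q of 58
Divisors of 58 = 58: [1, 2, 29, 58]
  29^(58/2) = 29^29 ≡ 1 (mod 59)
  29^(58/29) = 29^2 ≡ 15 (mod 59)
Conclusion: 29 is not a primitive root modulo 59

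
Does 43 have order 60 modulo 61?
p - 1 = 60 has prime divisors 2, 3, 5. Check 43^(60/q) mod 61 for each: 43^(60/2) = 43^30 ≡ 60, 43^(60/3) = 43^20 ≡ 47, 43^(60/5) = 43^12 ≡ 58 (mod 61). None of these is 1, so 43 has order 60 = φ(61), so it is a primitive root mod 61.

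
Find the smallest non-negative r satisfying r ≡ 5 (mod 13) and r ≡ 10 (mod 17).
M = 13 × 17 = 221. M₁ = 17, y₁ ≡ 10 (mod 13). M₂ = 13, y₂ ≡ 4 (mod 17). r = 5×17×10 + 10×13×4 ≡ 44 (mod 221)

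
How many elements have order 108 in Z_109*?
Number of primitive roots mod 109 = φ(108) = 36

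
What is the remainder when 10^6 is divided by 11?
6 = 4 + 2 (binary 110). Repeated squaring mod 11: 10^1 ≡ 10; 10^2 ≡ 10² = 100 ≡ 1; 10^4 ≡ 1² = 1 ≡ 1. Multiply: 10^6 = 10^4 × 10^2 ≡ 1 × 1 (mod 11): 1 × 1 = 1 ≡ 1. So 10^6 ≡ 1 (mod 11).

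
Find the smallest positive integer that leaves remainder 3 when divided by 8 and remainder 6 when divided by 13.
M = 8 × 13 = 104. M₁ = 13, y₁ ≡ 5 (mod 8). M₂ = 8, y₂ ≡ 5 (mod 13). k = 3×13×5 + 6×8×5 ≡ 19 (mod 104). The smallest positive such number is 19.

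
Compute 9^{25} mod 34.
9

Using successive squaring:
Binary expansion of 25: 11001
Powers of 9 mod 34 (each is the square of the previous):
  9^1 ≡ 9 (mod 34)
  9^2 ≡ 9² = 81 ≡ 13 (mod 34)
  9^4 ≡ 13² = 169 ≡ 33 (mod 34)
  9^8 ≡ 33² = 1089 ≡ 1 (mod 34)
  9^16 ≡ 1² = 1 ≡ 1 (mod 34)
25 = 16 + 8 + 1, so 9^25 = 9^16 × 9^8 × 9^1 ≡ 1 × 1 × 9 (mod 34)
Multiplying step by step:
  1 × 1 = 1 ≡ 1 (mod 34)
  1 × 9 = 9 ≡ 9 (mod 34)
Result: 9^25 ≡ 9 (mod 34)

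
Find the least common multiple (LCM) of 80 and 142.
5680

First find GCD(80, 142) using the Euclidean algorithm:
80 = 0 × 142 + 80
142 = 1 × 80 + 62
80 = 1 × 62 + 18
62 = 3 × 18 + 8
18 = 2 × 8 + 2
8 = 4 × 2 + 0
GCD(80, 142) = 2

LCM formula: LCM(a, b) = (a × b) / GCD(a, b)
LCM(80, 142) = (80 × 142) / 2
LCM(80, 142) = 11360 / 2
LCM(80, 142) = 5680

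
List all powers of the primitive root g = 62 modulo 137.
g^1, g^2, ..., g^{136} mod 137: {62, 8, 85, 64, 132, 101, 97, 123, 91, 25, 43, 63, 70, 93, 12, 59, 96, 61, 83, 77, 116, 68, 106, 133, 26, 105, 71, 18, 20, 7, 23, 56, 47, 37, 102, 22, 131, 39, 89, 38, 27, 30, 79, 103, 84, 2, 124, 16, 33, 128, 127, 65, 57, 109, 45, 50, 86, 126, 3, 49, 24, 118, 55, 122, 29, 17, 95, 136, 75, 129, 52, 73, 5, 36, 40, 14, 46, 112, 94, 74, 67, 44, 125, 78, 41, 76, 54, 60, 21, 69, 31, 4, 111, 32, 66, 119, 117, 130, 114, 81, 90, 100, 35, 115, 6, 98, 48, 99, 110, 107, 58, 34, 53, 135, 13, 121, 104, 9, 10, 72, 80, 28, 92, 87, 51, 11, 134, 88, 113, 19, 82, 15, 108, 120, 42, 1}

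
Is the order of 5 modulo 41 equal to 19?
No, the actual order is 20, not 19.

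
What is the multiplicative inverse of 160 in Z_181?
160^(-1) ≡ 112 (mod 181). Verification: 160 × 112 = 17920 ≡ 1 (mod 181)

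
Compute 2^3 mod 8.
3 = 2 + 1 (binary 11). Repeated squaring mod 8: 2^1 ≡ 2; 2^2 ≡ 2² = 4 ≡ 4. Multiply: 2^3 = 2^2 × 2^1 ≡ 4 × 2 (mod 8): 4 × 2 = 8 ≡ 0. So 2^3 ≡ 0 (mod 8).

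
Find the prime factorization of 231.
3 × 7 × 11

Divide by primes starting from smallest:
231 ÷ 3 = 77
77 ÷ 7 = 11
11 ÷ 11 = 1

231 = 3 × 7 × 11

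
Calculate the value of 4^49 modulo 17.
Using Fermat: 4^{16} ≡ 1 (mod 17). 49 ≡ 1 (mod 16). So 4^{49} ≡ 4^{1} ≡ 4 (mod 17)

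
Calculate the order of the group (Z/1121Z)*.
1044

Prime factorization: 1121 = 19 × 59
Using the formula φ(n) = n × Π(1 - 1/p) for each prime factor p:
φ(1121) = 1121 × (1 - 1/19) × (1 - 1/59)
φ(1121) = 1044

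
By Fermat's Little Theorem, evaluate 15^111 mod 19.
By Fermat: 15^{18} ≡ 1 (mod 19). 111 = 6×18 + 3. So 15^{111} ≡ 15^{3} ≡ 12 (mod 19)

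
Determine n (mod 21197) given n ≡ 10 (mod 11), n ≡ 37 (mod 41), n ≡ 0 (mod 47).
4465

Using the Chinese Remainder Theorem:
M = product of moduli = 21197
For equation 1: M_1 = 1927, 1927 ≡ 2 (mod 11), inverse of 1927 mod 11 is 6 (check: 2 × 6 = 12 ≡ 1 (mod 11))
For equation 2: M_2 = 517, 517 ≡ 25 (mod 41), inverse of 517 mod 41 is 23 (check: 25 × 23 = 575 ≡ 1 (mod 41))
For equation 3: M_3 = 451, 451 ≡ 28 (mod 47), inverse of 451 mod 47 is 42 (check: 28 × 42 = 1176 ≡ 1 (mod 47))
Combine: n ≡ Σ r_i×M_i×(M_i⁻¹ mod m_i) = 10×1927×6 + 37×517×23 + 0×451×42 = 115620 + 439967 + 0 = 555587
555587 mod 21197 = 4465
n ≡ 4465 (mod 21197)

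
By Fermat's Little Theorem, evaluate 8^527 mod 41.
By Fermat: 8^{40} ≡ 1 (mod 41). 527 ≡ 7 (mod 40). So 8^{527} ≡ 8^{7} ≡ 2 (mod 41)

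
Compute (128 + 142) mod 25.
20

(128 + 142) = 270
270 mod 25 = 20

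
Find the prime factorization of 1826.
2 × 11 × 83

Divide by primes starting from smallest:
1826 ÷ 2 = 913
913 ÷ 11 = 83
83 ÷ 83 = 1

1826 = 2 × 11 × 83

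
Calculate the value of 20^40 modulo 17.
Using Fermat: 20^{16} ≡ 1 (mod 17). 40 ≡ 8 (mod 16). So 20^{40} ≡ 20^{8} ≡ 16 (mod 17)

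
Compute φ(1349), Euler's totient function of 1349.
1260

Prime factorization: 1349 = 19 × 71
Using the formula φ(n) = n × Π(1 - 1/p) for each prime factor p:
φ(1349) = 1349 × (1 - 1/19) × (1 - 1/71)
φ(1349) = 1260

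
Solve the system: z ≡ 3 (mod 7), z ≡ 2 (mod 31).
M = 7 × 31 = 217. M₁ = 31, y₁ ≡ 5 (mod 7). M₂ = 7, y₂ ≡ 9 (mod 31). z = 3×31×5 + 2×7×9 ≡ 157 (mod 217)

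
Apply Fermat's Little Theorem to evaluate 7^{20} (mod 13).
3

By Fermat's Little Theorem, a^(p-1) ≡ 1 (mod p) for prime p and gcd(a, p) = 1
Here p = 13, so 7^12 ≡ 1 (mod 13)
We can reduce the exponent: 20 mod 12 = 8
So 7^20 ≡ 7^8 (mod 13)
Computing: 7^8 mod 13 = 3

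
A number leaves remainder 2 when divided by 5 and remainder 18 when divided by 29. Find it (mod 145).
M = 5 × 29 = 145. M₁ = 29, y₁ ≡ 4 (mod 5). M₂ = 5, y₂ ≡ 6 (mod 29). t = 2×29×4 + 18×5×6 ≡ 47 (mod 145)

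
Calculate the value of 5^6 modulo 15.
6 = 4 + 2 (binary 110). Repeated squaring mod 15: 5^1 ≡ 5; 5^2 ≡ 5² = 25 ≡ 10; 5^4 ≡ 10² = 100 ≡ 10. Multiply: 5^6 = 5^4 × 5^2 ≡ 10 × 10 (mod 15): 10 × 10 = 100 ≡ 10. So 5^6 ≡ 10 (mod 15).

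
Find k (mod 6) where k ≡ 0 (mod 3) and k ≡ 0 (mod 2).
M = 3 × 2 = 6. M₁ = 2, y₁ ≡ 2 (mod 3). M₂ = 3, y₂ ≡ 1 (mod 2). k = 0×2×2 + 0×3×1 ≡ 0 (mod 6)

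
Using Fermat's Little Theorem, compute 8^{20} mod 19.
7

By Fermat's Little Theorem, a^(p-1) ≡ 1 (mod p) for prime p and gcd(a, p) = 1
Here p = 19, so 8^18 ≡ 1 (mod 19)
We can reduce the exponent: 20 mod 18 = 2
So 8^20 ≡ 8^2 (mod 19)
Computing: 8^2 mod 19 = 7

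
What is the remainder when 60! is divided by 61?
By Wilson's theorem, (60)! ≡ -1 ≡ 60 (mod 61)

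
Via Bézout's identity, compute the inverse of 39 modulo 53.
Extended GCD: 39(-19) + 53(14) = 1. So 39^(-1) ≡ 34 ≡ 34 (mod 53). Verify: 39 × 34 = 1326 ≡ 1 (mod 53)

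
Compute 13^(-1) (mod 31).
13^(-1) ≡ 12 (mod 31). Verification: 13 × 12 = 156 ≡ 1 (mod 31)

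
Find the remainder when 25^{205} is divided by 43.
By Fermat: 25^{42} ≡ 1 (mod 43). 205 = 4×42 + 37. So 25^{205} ≡ 25^{37} ≡ 9 (mod 43)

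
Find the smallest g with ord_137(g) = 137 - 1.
p - 1 = 136 has prime divisors 2, 17. h is a primitive root mod 137 iff h^(136/q) ≢ 1 (mod 137) for each such q.
h = 2: 2^68 ≡ 1, 2^8 ≡ 119 (mod 137); 2^68 ≡ 1, so not a primitive root.
h = 3: 3^68 ≡ 136, 3^8 ≡ 122 (mod 137); none is 1, so 3 has order 136 and is a primitive root.
The smallest primitive root mod 137 is g = 3.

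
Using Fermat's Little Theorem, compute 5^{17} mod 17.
5

By Fermat's Little Theorem, a^(p-1) ≡ 1 (mod p) for prime p and gcd(a, p) = 1
Here p = 17, so 5^16 ≡ 1 (mod 17)
We can reduce the exponent: 17 mod 16 = 1
So 5^17 ≡ 5^1 (mod 17)
Computing: 5^1 mod 17 = 5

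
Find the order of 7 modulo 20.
Powers of 7 mod 20: 7^1≡7, 7^2≡9, 7^3≡3, 7^4≡1. Order = 4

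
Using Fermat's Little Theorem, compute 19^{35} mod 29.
12

By Fermat's Little Theorem, a^(p-1) ≡ 1 (mod p) for prime p and gcd(a, p) = 1
Here p = 29, so 19^28 ≡ 1 (mod 29)
We can reduce the exponent: 35 mod 28 = 7
So 19^35 ≡ 19^7 (mod 29)
Computing: 19^7 mod 29 = 12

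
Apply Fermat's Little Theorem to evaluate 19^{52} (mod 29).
23

By Fermat's Little Theorem, a^(p-1) ≡ 1 (mod p) for prime p and gcd(a, p) = 1
Here p = 29, so 19^28 ≡ 1 (mod 29)
We can reduce the exponent: 52 mod 28 = 24
So 19^52 ≡ 19^24 (mod 29)
Computing: 19^24 mod 29 = 23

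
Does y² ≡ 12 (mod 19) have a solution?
By Euler's criterion: 12^{9} ≡ 18 (mod 19). Since this equals -1 (≡ 18), 12 is not a QR.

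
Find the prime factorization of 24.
2^3 × 3

Divide by primes starting from smallest:
24 ÷ 2 = 12
12 ÷ 2 = 6
6 ÷ 2 = 3
3 ÷ 3 = 1

24 = 2^3 × 3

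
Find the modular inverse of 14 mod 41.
14^(-1) ≡ 3 (mod 41). Verification: 14 × 3 = 42 ≡ 1 (mod 41)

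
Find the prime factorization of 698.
2 × 349

Divide by primes starting from smallest:
698 ÷ 2 = 349
349 ÷ 349 = 1

698 = 2 × 349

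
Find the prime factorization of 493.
17 × 29

Divide by primes starting from smallest:
493 ÷ 17 = 29
29 ÷ 29 = 1

493 = 17 × 29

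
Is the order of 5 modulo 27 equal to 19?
No, the actual order is 18, not 19.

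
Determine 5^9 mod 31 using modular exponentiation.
9 = 8 + 1 (binary 1001). Repeated squaring mod 31: 5^1 ≡ 5; 5^2 ≡ 5² = 25 ≡ 25; 5^4 ≡ 25² = 625 ≡ 5; 5^8 ≡ 5² = 25 ≡ 25. Multiply: 5^9 = 5^8 × 5^1 ≡ 25 × 5 (mod 31): 25 × 5 = 125 ≡ 1. So 5^9 ≡ 1 (mod 31).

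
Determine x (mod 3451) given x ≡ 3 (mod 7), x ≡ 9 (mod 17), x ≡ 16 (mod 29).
451

Using the Chinese Remainder Theorem:
M = product of moduli = 3451
For equation 1: M_1 = 493, 493 ≡ 3 (mod 7), inverse of 493 mod 7 is 5 (check: 3 × 5 = 15 ≡ 1 (mod 7))
For equation 2: M_2 = 203, 203 ≡ 16 (mod 17), inverse of 203 mod 17 is 16 (check: 16 × 16 = 256 ≡ 1 (mod 17))
For equation 3: M_3 = 119, 119 ≡ 3 (mod 29), inverse of 119 mod 29 is 10 (check: 3 × 10 = 30 ≡ 1 (mod 29))
Combine: x ≡ Σ r_i×M_i×(M_i⁻¹ mod m_i) = 3×493×5 + 9×203×16 + 16×119×10 = 7395 + 29232 + 19040 = 55667
55667 mod 3451 = 451
x ≡ 451 (mod 3451)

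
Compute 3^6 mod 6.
6 = 4 + 2 (binary 110). Repeated squaring mod 6: 3^1 ≡ 3; 3^2 ≡ 3² = 9 ≡ 3; 3^4 ≡ 3² = 9 ≡ 3. Multiply: 3^6 = 3^4 × 3^2 ≡ 3 × 3 (mod 6): 3 × 3 = 9 ≡ 3. So 3^6 ≡ 3 (mod 6).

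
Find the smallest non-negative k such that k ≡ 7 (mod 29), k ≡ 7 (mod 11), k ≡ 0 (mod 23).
3197

Using the Chinese Remainder Theorem:
M = product of moduli = 7337
For equation 1: M_1 = 253, 253 ≡ 21 (mod 29), inverse of 253 mod 29 is 18 (check: 21 × 18 = 378 ≡ 1 (mod 29))
For equation 2: M_2 = 667, 667 ≡ 7 (mod 11), inverse of 667 mod 11 is 8 (check: 7 × 8 = 56 ≡ 1 (mod 11))
For equation 3: M_3 = 319, 319 ≡ 20 (mod 23), inverse of 319 mod 23 is 15 (check: 20 × 15 = 300 ≡ 1 (mod 23))
Combine: k ≡ Σ r_i×M_i×(M_i⁻¹ mod m_i) = 7×253×18 + 7×667×8 + 0×319×15 = 31878 + 37352 + 0 = 69230
69230 mod 7337 = 3197
k ≡ 3197 (mod 7337)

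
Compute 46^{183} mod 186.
58

Using successive squaring:
Binary expansion of 183: 10110111
Powers of 46 mod 186 (each is the square of the previous):
  46^1 ≡ 46 (mod 186)
  46^2 ≡ 46² = 2116 ≡ 70 (mod 186)
  46^4 ≡ 70² = 4900 ≡ 64 (mod 186)
  46^8 ≡ 64² = 4096 ≡ 4 (mod 186)
  46^16 ≡ 4² = 16 ≡ 16 (mod 186)
  46^32 ≡ 16² = 256 ≡ 70 (mod 186)
  46^64 ≡ 70² = 4900 ≡ 64 (mod 186)
  46^128 ≡ 64² = 4096 ≡ 4 (mod 186)
183 = 128 + 32 + 16 + 4 + 2 + 1, so 46^183 = 46^128 × 46^32 × 46^16 × 46^4 × 46^2 × 46^1 ≡ 4 × 70 × 16 × 64 × 70 × 46 (mod 186)
Multiplying step by step:
  4 × 70 = 280 ≡ 94 (mod 186)
  94 × 16 = 1504 ≡ 16 (mod 186)
  16 × 64 = 1024 ≡ 94 (mod 186)
  94 × 70 = 6580 ≡ 70 (mod 186)
  70 × 46 = 3220 ≡ 58 (mod 186)
Result: 46^183 ≡ 58 (mod 186)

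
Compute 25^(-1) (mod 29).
25^(-1) ≡ 7 (mod 29). Verification: 25 × 7 = 175 ≡ 1 (mod 29)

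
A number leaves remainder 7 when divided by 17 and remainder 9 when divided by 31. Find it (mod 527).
M = 17 × 31 = 527. M₁ = 31, y₁ ≡ 11 (mod 17). M₂ = 17, y₂ ≡ 11 (mod 31). k = 7×31×11 + 9×17×11 ≡ 381 (mod 527)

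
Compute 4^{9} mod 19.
1

Using successive squaring:
Binary expansion of 9: 1001
Powers of 4 mod 19 (each is the square of the previous):
  4^1 ≡ 4 (mod 19)
  4^2 ≡ 4² = 16 ≡ 16 (mod 19)
  4^4 ≡ 16² = 256 ≡ 9 (mod 19)
  4^8 ≡ 9² = 81 ≡ 5 (mod 19)
9 = 8 + 1, so 4^9 = 4^8 × 4^1 ≡ 5 × 4 (mod 19)
Multiplying step by step:
  5 × 4 = 20 ≡ 1 (mod 19)
Result: 4^9 ≡ 1 (mod 19)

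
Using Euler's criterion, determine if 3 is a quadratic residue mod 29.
By Euler's criterion: 3^{14} ≡ 28 (mod 29). Since this equals -1 (≡ 28), 3 is not a QR.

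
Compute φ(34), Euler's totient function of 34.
16

Prime factorization: 34 = 2 × 17
Using the formula φ(n) = n × Π(1 - 1/p) for each prime factor p:
φ(34) = 34 × (1 - 1/2) × (1 - 1/17)
φ(34) = 16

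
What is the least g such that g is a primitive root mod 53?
p - 1 = 52 has prime divisors 2, 13. h is a primitive root mod 53 iff h^(52/q) ≢ 1 (mod 53) for each such q.
h = 2: 2^26 ≡ 52, 2^4 ≡ 16 (mod 53); none is 1, so 2 has order 52 and is a primitive root.
The smallest primitive root mod 53 is g = 2.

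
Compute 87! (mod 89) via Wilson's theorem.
(88)! = (87)! × (88) ≡ -1 (mod 89). So (87)! ≡ -1 × (88)^(-1) ≡ (-1)×(-1) = 1 (mod 89)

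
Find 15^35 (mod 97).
Using repeated squaring. 35 = 32 + 2 + 1 (binary 100011). Repeated squaring mod 97: 15^1 ≡ 15; 15^2 ≡ 15² = 225 ≡ 31; 15^4 ≡ 31² = 961 ≡ 88; 15^8 ≡ 88² = 7744 ≡ 81; 15^16 ≡ 81² = 6561 ≡ 62; 15^32 ≡ 62² = 3844 ≡ 61. Multiply: 15^35 = 15^32 × 15^2 × 15^1 ≡ 61 × 31 × 15 (mod 97): 61 × 31 = 1891 ≡ 48; 48 × 15 = 720 ≡ 41. So 15^35 ≡ 41 (mod 97).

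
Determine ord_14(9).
Powers of 9 mod 14: 9^1≡9, 9^2≡11, 9^3≡1. Order = 3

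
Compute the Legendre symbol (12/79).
(12/79) = 12^{39} mod 79 = -1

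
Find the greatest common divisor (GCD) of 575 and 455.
5

Using the Euclidean algorithm:
575 = 1 × 455 + 120
455 = 3 × 120 + 95
120 = 1 × 95 + 25
95 = 3 × 25 + 20
25 = 1 × 20 + 5
20 = 4 × 5 + 0

GCD(575, 455) = 5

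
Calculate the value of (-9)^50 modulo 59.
Using repeated squaring. (-9) ≡ 50 (mod 59). 50 = 32 + 16 + 2 (binary 110010). Repeated squaring mod 59: 50^1 ≡ 50; 50^2 ≡ 50² = 2500 ≡ 22; 50^4 ≡ 22² = 484 ≡ 12; 50^8 ≡ 12² = 144 ≡ 26; 50^16 ≡ 26² = 676 ≡ 27; 50^32 ≡ 27² = 729 ≡ 21. Multiply: (-9)^50 ≡ 50^32 × 50^16 × 50^2 ≡ 21 × 27 × 22 (mod 59): 21 × 27 = 567 ≡ 36; 36 × 22 = 792 ≡ 25. So (-9)^50 ≡ 25 (mod 59).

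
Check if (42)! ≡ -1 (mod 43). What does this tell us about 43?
(42)! mod 43 = 42. Since this equals -1 (mod 43), Wilson confirms 43 is prime.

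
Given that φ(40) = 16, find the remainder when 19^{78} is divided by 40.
By Euler: 19^{16} ≡ 1 (mod 40) since gcd(19, 40) = 1. 78 = 4×16 + 14. So 19^{78} ≡ 19^{14} ≡ 1 (mod 40)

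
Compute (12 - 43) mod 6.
5

(12 - 43) = -31
-31 mod 6 = 5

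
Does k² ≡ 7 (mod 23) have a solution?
By Euler's criterion: 7^{11} ≡ 22 (mod 23). Since this equals -1 (≡ 22), 7 is not a QR.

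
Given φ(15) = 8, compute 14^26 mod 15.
By Euler: 14^{8} ≡ 1 (mod 15) since gcd(14, 15) = 1. 26 = 3×8 + 2. So 14^{26} ≡ 14^{2} ≡ 1 (mod 15)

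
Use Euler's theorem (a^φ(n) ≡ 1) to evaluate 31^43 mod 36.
By Euler: 31^{12} ≡ 1 (mod 36) since gcd(31, 36) = 1. 43 = 3×12 + 7. So 31^{43} ≡ 31^{7} ≡ 31 (mod 36)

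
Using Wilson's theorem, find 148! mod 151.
(150)! = (148)! × (149) × (150) ≡ -1 (mod 151). So (148)! ≡ -1 × [(150)(149)]^(-1) ≡ 75 (mod 151)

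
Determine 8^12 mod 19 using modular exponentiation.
Using repeated squaring. 12 = 8 + 4 (binary 1100). Repeated squaring mod 19: 8^1 ≡ 8; 8^2 ≡ 8² = 64 ≡ 7; 8^4 ≡ 7² = 49 ≡ 11; 8^8 ≡ 11² = 121 ≡ 7. Multiply: 8^12 = 8^8 × 8^4 ≡ 7 × 11 (mod 19): 7 × 11 = 77 ≡ 1. So 8^12 ≡ 1 (mod 19).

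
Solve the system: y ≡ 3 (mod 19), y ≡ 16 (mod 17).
M = 19 × 17 = 323. M₁ = 17, y₁ ≡ 9 (mod 19). M₂ = 19, y₂ ≡ 9 (mod 17). y = 3×17×9 + 16×19×9 ≡ 288 (mod 323)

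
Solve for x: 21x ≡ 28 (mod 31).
22

Since gcd(21, 31) = 1 divides 28, a solution exists.
Multiply both sides by the inverse of 21 mod 31:
  21^(-1) mod 31 = 3
  x ≡ 3 × 28 ≡ 84 ≡ 22 (mod 31)
Verification: 21 × 22 = 462 = 14 × 31 + 28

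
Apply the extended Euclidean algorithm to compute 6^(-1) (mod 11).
Extended GCD: 6(2) + 11(-1) = 1. So 6^(-1) ≡ 2 ≡ 2 (mod 11). Verify: 6 × 2 = 12 ≡ 1 (mod 11)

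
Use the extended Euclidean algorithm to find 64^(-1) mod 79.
Extended GCD: 64(21) + 79(-17) = 1. So 64^(-1) ≡ 21 ≡ 21 (mod 79). Verify: 64 × 21 = 1344 ≡ 1 (mod 79)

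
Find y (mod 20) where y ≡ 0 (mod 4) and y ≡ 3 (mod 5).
M = 4 × 5 = 20. M₁ = 5, y₁ ≡ 1 (mod 4). M₂ = 4, y₂ ≡ 4 (mod 5). y = 0×5×1 + 3×4×4 ≡ 8 (mod 20)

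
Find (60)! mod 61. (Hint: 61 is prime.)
By Wilson's theorem, (60)! ≡ -1 ≡ 60 (mod 61)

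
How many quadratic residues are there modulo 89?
For prime 89, there are (p-1)/2 = (89-1)/2 = 44 quadratic residues (excluding 0).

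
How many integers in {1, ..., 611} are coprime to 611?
552

Prime factorization: 611 = 13 × 47
Using the formula φ(n) = n × Π(1 - 1/p) for each prime factor p:
φ(611) = 611 × (1 - 1/13) × (1 - 1/47)
φ(611) = 552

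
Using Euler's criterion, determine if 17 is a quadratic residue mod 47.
By Euler's criterion: 17^{23} ≡ 1 (mod 47). Since this equals 1, 17 is a QR.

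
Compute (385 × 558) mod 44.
22

(385 × 558) = 214830
214830 mod 44 = 22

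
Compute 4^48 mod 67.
Using repeated squaring. 48 = 32 + 16 (binary 110000). Repeated squaring mod 67: 4^1 ≡ 4; 4^2 ≡ 4² = 16 ≡ 16; 4^4 ≡ 16² = 256 ≡ 55; 4^8 ≡ 55² = 3025 ≡ 10; 4^16 ≡ 10² = 100 ≡ 33; 4^32 ≡ 33² = 1089 ≡ 17. Multiply: 4^48 = 4^32 × 4^16 ≡ 17 × 33 (mod 67): 17 × 33 = 561 ≡ 25. So 4^48 ≡ 25 (mod 67).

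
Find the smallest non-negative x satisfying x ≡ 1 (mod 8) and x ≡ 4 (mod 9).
M = 8 × 9 = 72. M₁ = 9, y₁ ≡ 1 (mod 8). M₂ = 8, y₂ ≡ 8 (mod 9). x = 1×9×1 + 4×8×8 ≡ 49 (mod 72)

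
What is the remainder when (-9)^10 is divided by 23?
(-9) ≡ 14 (mod 23). 10 = 8 + 2 (binary 1010). Repeated squaring mod 23: 14^1 ≡ 14; 14^2 ≡ 14² = 196 ≡ 12; 14^4 ≡ 12² = 144 ≡ 6; 14^8 ≡ 6² = 36 ≡ 13. Multiply: (-9)^10 ≡ 14^8 × 14^2 ≡ 13 × 12 (mod 23): 13 × 12 = 156 ≡ 18. So (-9)^10 ≡ 18 (mod 23).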